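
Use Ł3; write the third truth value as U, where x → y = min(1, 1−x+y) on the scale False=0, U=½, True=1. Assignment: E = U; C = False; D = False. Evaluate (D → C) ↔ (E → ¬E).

True

D → C = False → False = True
¬E = ¬U = U
E → ¬E = U → U = True  [min(1, 1−½+½)]
(D → C) ↔ (E → ¬E) = True ↔ True = True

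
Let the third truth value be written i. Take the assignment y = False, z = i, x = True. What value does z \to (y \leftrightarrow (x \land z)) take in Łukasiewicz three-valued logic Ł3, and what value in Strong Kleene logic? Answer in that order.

In Łukasiewicz three-valued logic Ł3: x \land z = True \land i = i
y \leftrightarrow (x \land z) = False \leftrightarrow i = i  [1 − |0−½|]
z \to (y \leftrightarrow (x \land z)) = i \to i = True
In Strong Kleene logic: x \land z = True \land i = i
y \leftrightarrow (x \land z) = False \leftrightarrow i = i
z \to (y \leftrightarrow (x \land z)) = i \to i = i
They differ because Łukasiewicz three-valued logic Ł3 and Strong Kleene logic treat i differently under implication.

True; i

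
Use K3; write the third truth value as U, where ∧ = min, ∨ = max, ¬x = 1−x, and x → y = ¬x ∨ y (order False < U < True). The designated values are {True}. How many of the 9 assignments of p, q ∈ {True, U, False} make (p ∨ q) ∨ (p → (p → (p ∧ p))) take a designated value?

7

Of the 9 assignments, 7 give a value in {True}.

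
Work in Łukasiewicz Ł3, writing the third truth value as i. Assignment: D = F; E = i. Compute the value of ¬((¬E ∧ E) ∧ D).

¬E = ¬i = i
¬E ∧ E = i ∧ i = i
(¬E ∧ E) ∧ D = i ∧ F = F
¬((¬E ∧ E) ∧ D) = ¬F = T

T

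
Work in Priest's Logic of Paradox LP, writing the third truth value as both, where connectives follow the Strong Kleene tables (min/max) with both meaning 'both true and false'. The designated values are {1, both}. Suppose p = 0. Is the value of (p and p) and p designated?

No

p and p = 0 and 0 = 0
(p and p) and p = 0 and 0 = 0
0 ∉ {1, both}.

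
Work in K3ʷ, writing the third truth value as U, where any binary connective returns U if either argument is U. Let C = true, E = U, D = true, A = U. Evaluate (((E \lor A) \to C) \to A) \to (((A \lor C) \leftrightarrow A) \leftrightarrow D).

U

E \lor A = U \lor U = U
(E \lor A) \to C = U \to true = U
((E \lor A) \to C) \to A = U \to U = U
A \lor C = U \lor true = U
(A \lor C) \leftrightarrow A = U \leftrightarrow U = U
((A \lor C) \leftrightarrow A) \leftrightarrow D = U \leftrightarrow true = U
(((E \lor A) \to C) \to A) \to (((A \lor C) \leftrightarrow A) \leftrightarrow D) = U \to U = U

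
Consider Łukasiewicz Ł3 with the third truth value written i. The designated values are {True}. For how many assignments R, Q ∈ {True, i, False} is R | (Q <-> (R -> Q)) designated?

5

Of the 9 assignments, 5 give a value in {True}.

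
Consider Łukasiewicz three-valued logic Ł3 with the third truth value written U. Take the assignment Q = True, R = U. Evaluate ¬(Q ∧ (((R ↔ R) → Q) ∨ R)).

False

R ↔ R = U ↔ U = True  [1 − |½−½|]
(R ↔ R) → Q = True → True = True
((R ↔ R) → Q) ∨ R = True ∨ U = True
Q ∧ (((R ↔ R) → Q) ∨ R) = True ∧ True = True
¬(Q ∧ (((R ↔ R) → Q) ∨ R)) = ¬True = False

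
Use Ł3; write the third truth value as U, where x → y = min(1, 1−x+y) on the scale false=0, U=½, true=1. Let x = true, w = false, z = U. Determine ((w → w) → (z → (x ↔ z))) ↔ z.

w → w = false → false = true
x ↔ z = true ↔ U = U
z → (x ↔ z) = U → U = true
(w → w) → (z → (x ↔ z)) = true → true = true
((w → w) → (z → (x ↔ z))) ↔ z = true ↔ U = U

U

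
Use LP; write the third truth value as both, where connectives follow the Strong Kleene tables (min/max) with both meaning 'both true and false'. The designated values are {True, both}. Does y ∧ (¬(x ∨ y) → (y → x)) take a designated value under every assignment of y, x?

Countermodel: y=False, x=True gives False, which is not designated.

No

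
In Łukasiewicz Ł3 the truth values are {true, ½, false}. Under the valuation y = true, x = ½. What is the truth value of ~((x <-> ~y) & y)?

~y = ~true = false
x <-> ~y = ½ <-> false = ½  [1 − |½−0|]
(x <-> ~y) & y = ½ & true = ½
~((x <-> ~y) & y) = ~½ = ½

½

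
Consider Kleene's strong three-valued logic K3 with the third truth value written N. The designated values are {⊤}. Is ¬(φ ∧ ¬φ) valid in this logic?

No

Countermodel: φ=N gives N, which is not designated.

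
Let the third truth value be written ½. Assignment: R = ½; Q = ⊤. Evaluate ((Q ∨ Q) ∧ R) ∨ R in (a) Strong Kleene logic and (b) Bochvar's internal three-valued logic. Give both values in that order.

½; ½

In Strong Kleene logic: Q ∨ Q = ⊤ ∨ ⊤ = ⊤
(Q ∨ Q) ∧ R = ⊤ ∧ ½ = ½
((Q ∨ Q) ∧ R) ∨ R = ½ ∨ ½ = ½
In Bochvar's internal three-valued logic: Q ∨ Q = ⊤ ∨ ⊤ = ⊤
(Q ∨ Q) ∧ R = ⊤ ∧ ½ = ½
((Q ∨ Q) ∧ R) ∨ R = ½ ∨ ½ = ½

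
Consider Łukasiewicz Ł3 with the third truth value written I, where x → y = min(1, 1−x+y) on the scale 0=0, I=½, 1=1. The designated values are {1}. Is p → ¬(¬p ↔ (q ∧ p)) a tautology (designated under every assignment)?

Countermodel: p=1, q=I gives I, which is not designated.

No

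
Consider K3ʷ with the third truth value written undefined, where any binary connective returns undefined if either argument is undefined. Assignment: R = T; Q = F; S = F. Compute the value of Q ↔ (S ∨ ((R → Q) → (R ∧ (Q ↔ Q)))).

F

R → Q = T → F = F
Q ↔ Q = F ↔ F = T
R ∧ (Q ↔ Q) = T ∧ T = T
(R → Q) → (R ∧ (Q ↔ Q)) = F → T = T
S ∨ ((R → Q) → (R ∧ (Q ↔ Q))) = F ∨ T = T
Q ↔ (S ∨ ((R → Q) → (R ∧ (Q ↔ Q)))) = F ↔ T = F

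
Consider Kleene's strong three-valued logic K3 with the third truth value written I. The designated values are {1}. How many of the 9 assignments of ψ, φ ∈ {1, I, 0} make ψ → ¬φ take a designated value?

Of the 9 assignments, 5 give a value in {1}.

5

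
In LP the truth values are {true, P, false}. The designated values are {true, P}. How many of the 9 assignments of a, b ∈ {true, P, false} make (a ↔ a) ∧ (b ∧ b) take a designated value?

Of the 9 assignments, 6 give a value in {true, P}.

6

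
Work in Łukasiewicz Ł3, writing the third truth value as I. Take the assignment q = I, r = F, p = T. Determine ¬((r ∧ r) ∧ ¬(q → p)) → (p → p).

T

r ∧ r = F ∧ F = F
q → p = I → T = T
¬(q → p) = ¬T = F
(r ∧ r) ∧ ¬(q → p) = F ∧ F = F
¬((r ∧ r) ∧ ¬(q → p)) = ¬F = T
p → p = T → T = T
¬((r ∧ r) ∧ ¬(q → p)) → (p → p) = T → T = T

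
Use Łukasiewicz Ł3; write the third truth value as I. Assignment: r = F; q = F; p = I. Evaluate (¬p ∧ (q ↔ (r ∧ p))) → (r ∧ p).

¬p = ¬I = I
r ∧ p = F ∧ I = F
q ↔ (r ∧ p) = F ↔ F = T
¬p ∧ (q ↔ (r ∧ p)) = I ∧ T = I
r ∧ p = F ∧ I = F
(¬p ∧ (q ↔ (r ∧ p))) → (r ∧ p) = I → F = I  [min(1, 1−½+0)]

I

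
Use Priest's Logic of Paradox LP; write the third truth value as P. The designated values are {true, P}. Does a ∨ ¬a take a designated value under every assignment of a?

Every assignment of a over {true, P, false} gives a value in {true, P}.
In particular, with a=P: a ∨ ¬a = P.

Yes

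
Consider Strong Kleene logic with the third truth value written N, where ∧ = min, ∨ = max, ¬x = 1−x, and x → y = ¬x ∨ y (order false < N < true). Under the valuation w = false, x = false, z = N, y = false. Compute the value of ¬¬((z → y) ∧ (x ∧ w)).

false

z → y = N → false = N  [¬N ∨ false]
x ∧ w = false ∧ false = false
(z → y) ∧ (x ∧ w) = N ∧ false = false
¬((z → y) ∧ (x ∧ w)) = ¬false = true
¬¬((z → y) ∧ (x ∧ w)) = ¬true = false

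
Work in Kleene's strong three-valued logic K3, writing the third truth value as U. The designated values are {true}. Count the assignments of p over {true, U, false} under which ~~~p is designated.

p=true: false ·
p=U: U ·
p=false: true ✓

1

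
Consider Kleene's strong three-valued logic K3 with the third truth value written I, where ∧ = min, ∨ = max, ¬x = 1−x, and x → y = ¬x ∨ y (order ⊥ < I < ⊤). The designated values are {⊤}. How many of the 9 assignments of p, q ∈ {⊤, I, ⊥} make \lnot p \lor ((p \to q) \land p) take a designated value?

Designated under: (p=⊤, q=⊤); (p=⊥, q=⊤); (p=⊥, q=I); (p=⊥, q=⊥).

4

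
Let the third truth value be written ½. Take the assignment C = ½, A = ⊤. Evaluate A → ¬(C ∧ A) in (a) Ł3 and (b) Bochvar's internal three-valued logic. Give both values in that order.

½; ½

In Ł3: C ∧ A = ½ ∧ ⊤ = ½
¬(C ∧ A) = ¬½ = ½
A → ¬(C ∧ A) = ⊤ → ½ = ½  [min(1, 1−1+½)]
In Bochvar's internal three-valued logic: C ∧ A = ½ ∧ ⊤ = ½
¬(C ∧ A) = ¬½ = ½
A → ¬(C ∧ A) = ⊤ → ½ = ½  [any arg is the third value ⇒ result is the third value]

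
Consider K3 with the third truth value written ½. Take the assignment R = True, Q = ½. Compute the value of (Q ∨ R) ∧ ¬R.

Q ∨ R = ½ ∨ True = True
¬R = ¬True = False
(Q ∨ R) ∧ ¬R = True ∧ False = False

False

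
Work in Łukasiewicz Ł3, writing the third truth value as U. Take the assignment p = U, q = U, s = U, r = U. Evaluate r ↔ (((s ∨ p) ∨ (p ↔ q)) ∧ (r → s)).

s ∨ p = U ∨ U = U
p ↔ q = U ↔ U = true  [1 − |½−½|]
(s ∨ p) ∨ (p ↔ q) = U ∨ true = true
r → s = U → U = true
((s ∨ p) ∨ (p ↔ q)) ∧ (r → s) = true ∧ true = true
r ↔ (((s ∨ p) ∨ (p ↔ q)) ∧ (r → s)) = U ↔ true = U

U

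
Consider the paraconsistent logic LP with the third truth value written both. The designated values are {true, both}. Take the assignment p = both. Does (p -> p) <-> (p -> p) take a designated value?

Yes

p -> p = both -> both = both
p -> p = both -> both = both
(p -> p) <-> (p -> p) = both <-> both = both
both ∈ {true, both}.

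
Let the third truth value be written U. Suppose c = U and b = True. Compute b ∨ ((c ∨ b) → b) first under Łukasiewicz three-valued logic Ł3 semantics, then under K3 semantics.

In Łukasiewicz three-valued logic Ł3: c ∨ b = U ∨ True = True
(c ∨ b) → b = True → True = True
b ∨ ((c ∨ b) → b) = True ∨ True = True
In K3: c ∨ b = U ∨ True = True
(c ∨ b) → b = True → True = True
b ∨ ((c ∨ b) → b) = True ∨ True = True

True; True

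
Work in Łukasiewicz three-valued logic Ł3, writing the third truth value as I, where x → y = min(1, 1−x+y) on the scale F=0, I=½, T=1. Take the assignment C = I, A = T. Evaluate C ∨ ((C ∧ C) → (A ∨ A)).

C ∧ C = I ∧ I = I
A ∨ A = T ∨ T = T
(C ∧ C) → (A ∨ A) = I → T = T  [min(1, 1−½+1)]
C ∨ ((C ∧ C) → (A ∨ A)) = I ∨ T = T

T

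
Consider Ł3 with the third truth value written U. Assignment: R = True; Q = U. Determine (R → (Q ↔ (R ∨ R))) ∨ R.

True

R ∨ R = True ∨ True = True
Q ↔ (R ∨ R) = U ↔ True = U  [1 − |½−1|]
R → (Q ↔ (R ∨ R)) = True → U = U
(R → (Q ↔ (R ∨ R))) ∨ R = U ∨ True = True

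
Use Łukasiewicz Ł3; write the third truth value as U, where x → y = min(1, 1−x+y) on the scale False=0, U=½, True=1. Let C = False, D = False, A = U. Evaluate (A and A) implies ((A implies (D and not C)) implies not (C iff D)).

True

A and A = U and U = U
not C = not False = True
D and not C = False and True = False
A implies (D and not C) = U implies False = U  [min(1, 1−½+0)]
C iff D = False iff False = True
not (C iff D) = not True = False
(A implies (D and not C)) implies not (C iff D) = U implies False = U
(A and A) implies ((A implies (D and not C)) implies not (C iff D)) = U implies U = True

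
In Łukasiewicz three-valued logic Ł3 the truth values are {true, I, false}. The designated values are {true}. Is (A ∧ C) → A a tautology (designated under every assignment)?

Yes

Every assignment of A, C over {true, I, false} gives a value in {true}.
In particular, with A=I, C=I: (A ∧ C) → A = true.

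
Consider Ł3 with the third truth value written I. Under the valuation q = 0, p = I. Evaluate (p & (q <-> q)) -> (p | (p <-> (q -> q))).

1

q <-> q = 0 <-> 0 = 1
p & (q <-> q) = I & 1 = I
q -> q = 0 -> 0 = 1
p <-> (q -> q) = I <-> 1 = I
p | (p <-> (q -> q)) = I | I = I
(p & (q <-> q)) -> (p | (p <-> (q -> q))) = I -> I = 1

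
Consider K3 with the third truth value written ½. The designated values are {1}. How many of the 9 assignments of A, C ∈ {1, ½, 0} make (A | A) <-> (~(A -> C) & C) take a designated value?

3

Designated under: (A=0, C=1); (A=0, C=½); (A=0, C=0).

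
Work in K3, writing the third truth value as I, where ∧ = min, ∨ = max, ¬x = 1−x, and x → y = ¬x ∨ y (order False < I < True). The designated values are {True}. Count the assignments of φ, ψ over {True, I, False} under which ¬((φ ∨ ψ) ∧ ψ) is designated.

Designated under: (φ=True, ψ=False); (φ=I, ψ=False); (φ=False, ψ=False).

3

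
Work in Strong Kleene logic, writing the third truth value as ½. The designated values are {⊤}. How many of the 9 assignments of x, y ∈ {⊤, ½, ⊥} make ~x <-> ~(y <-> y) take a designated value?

Designated under: (x=⊤, y=⊤); (x=⊤, y=⊥).

2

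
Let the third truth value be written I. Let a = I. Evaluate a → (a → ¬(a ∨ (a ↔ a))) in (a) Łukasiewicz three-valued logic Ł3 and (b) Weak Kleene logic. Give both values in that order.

1; I

In Łukasiewicz three-valued logic Ł3: a ↔ a = I ↔ I = 1  [1 − |½−½|]
a ∨ (a ↔ a) = I ∨ 1 = 1
¬(a ∨ (a ↔ a)) = ¬1 = 0
a → ¬(a ∨ (a ↔ a)) = I → 0 = I
a → (a → ¬(a ∨ (a ↔ a))) = I → I = 1
In Weak Kleene logic: a ↔ a = I ↔ I = I
a ∨ (a ↔ a) = I ∨ I = I
¬(a ∨ (a ↔ a)) = ¬I = I
a → ¬(a ∨ (a ↔ a)) = I → I = I  [any arg is the third value ⇒ result is the third value]
a → (a → ¬(a ∨ (a ↔ a))) = I → I = I
They differ because Łukasiewicz three-valued logic Ł3 and Weak Kleene logic treat I differently under the binary connectives.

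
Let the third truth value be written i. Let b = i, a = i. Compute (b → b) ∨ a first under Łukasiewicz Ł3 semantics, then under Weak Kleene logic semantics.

⊤; i

In Łukasiewicz Ł3: b → b = i → i = ⊤  [min(1, 1−½+½)]
(b → b) ∨ a = ⊤ ∨ i = ⊤
In Weak Kleene logic: b → b = i → i = i
(b → b) ∨ a = i ∨ i = i
They differ because Łukasiewicz Ł3 and Weak Kleene logic treat i differently under the binary connectives.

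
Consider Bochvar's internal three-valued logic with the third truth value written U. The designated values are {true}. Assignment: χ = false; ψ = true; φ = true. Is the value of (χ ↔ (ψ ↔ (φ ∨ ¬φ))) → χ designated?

¬φ = ¬true = false
φ ∨ ¬φ = true ∨ false = true
ψ ↔ (φ ∨ ¬φ) = true ↔ true = true
χ ↔ (ψ ↔ (φ ∨ ¬φ)) = false ↔ true = false
(χ ↔ (ψ ↔ (φ ∨ ¬φ))) → χ = false → false = true
true ∈ {true}.

Yes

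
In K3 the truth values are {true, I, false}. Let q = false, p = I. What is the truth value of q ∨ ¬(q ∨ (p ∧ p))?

I

p ∧ p = I ∧ I = I
q ∨ (p ∧ p) = false ∨ I = I
¬(q ∨ (p ∧ p)) = ¬I = I
q ∨ ¬(q ∨ (p ∧ p)) = false ∨ I = I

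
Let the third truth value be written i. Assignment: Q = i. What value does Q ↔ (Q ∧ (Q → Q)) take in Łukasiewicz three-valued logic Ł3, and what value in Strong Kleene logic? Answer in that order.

In Łukasiewicz three-valued logic Ł3: Q → Q = i → i = 1  [min(1, 1−½+½)]
Q ∧ (Q → Q) = i ∧ 1 = i
Q ↔ (Q ∧ (Q → Q)) = i ↔ i = 1
In Strong Kleene logic: Q → Q = i → i = i  [¬i ∨ i]
Q ∧ (Q → Q) = i ∧ i = i
Q ↔ (Q ∧ (Q → Q)) = i ↔ i = i
They differ because Łukasiewicz three-valued logic Ł3 and Strong Kleene logic treat i differently under implication.

1; i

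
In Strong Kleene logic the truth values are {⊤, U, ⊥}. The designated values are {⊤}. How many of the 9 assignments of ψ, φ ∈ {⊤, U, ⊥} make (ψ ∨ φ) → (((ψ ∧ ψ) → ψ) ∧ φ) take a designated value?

Designated under: (ψ=⊤, φ=⊤); (ψ=⊥, φ=⊤); (ψ=⊥, φ=⊥).

3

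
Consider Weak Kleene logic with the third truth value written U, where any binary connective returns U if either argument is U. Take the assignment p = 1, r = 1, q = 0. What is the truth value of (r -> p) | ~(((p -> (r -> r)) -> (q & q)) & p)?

1

r -> p = 1 -> 1 = 1
r -> r = 1 -> 1 = 1
p -> (r -> r) = 1 -> 1 = 1
q & q = 0 & 0 = 0
(p -> (r -> r)) -> (q & q) = 1 -> 0 = 0
((p -> (r -> r)) -> (q & q)) & p = 0 & 1 = 0
~(((p -> (r -> r)) -> (q & q)) & p) = ~0 = 1
(r -> p) | ~(((p -> (r -> r)) -> (q & q)) & p) = 1 | 1 = 1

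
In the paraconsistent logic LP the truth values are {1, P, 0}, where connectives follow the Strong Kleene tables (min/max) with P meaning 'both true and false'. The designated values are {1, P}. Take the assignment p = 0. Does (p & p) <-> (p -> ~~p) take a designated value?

No

p & p = 0 & 0 = 0
~p = ~0 = 1
~~p = ~1 = 0
p -> ~~p = 0 -> 0 = 1
(p & p) <-> (p -> ~~p) = 0 <-> 1 = 0
0 ∉ {1, P}.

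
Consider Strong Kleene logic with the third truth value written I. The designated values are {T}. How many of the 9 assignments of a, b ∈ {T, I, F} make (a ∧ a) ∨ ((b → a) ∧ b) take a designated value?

3

Designated under: (a=T, b=T); (a=T, b=I); (a=T, b=F).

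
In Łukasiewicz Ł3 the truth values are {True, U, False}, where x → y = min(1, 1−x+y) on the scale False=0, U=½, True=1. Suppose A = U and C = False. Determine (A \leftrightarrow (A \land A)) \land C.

False

A \land A = U \land U = U
A \leftrightarrow (A \land A) = U \leftrightarrow U = True
(A \leftrightarrow (A \land A)) \land C = True \land False = False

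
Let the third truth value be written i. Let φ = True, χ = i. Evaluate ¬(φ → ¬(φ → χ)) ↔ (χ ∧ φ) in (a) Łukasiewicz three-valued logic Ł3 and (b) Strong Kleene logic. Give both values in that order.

In Łukasiewicz three-valued logic Ł3: φ → χ = True → i = i
¬(φ → χ) = ¬i = i
φ → ¬(φ → χ) = True → i = i
¬(φ → ¬(φ → χ)) = ¬i = i
χ ∧ φ = i ∧ True = i
¬(φ → ¬(φ → χ)) ↔ (χ ∧ φ) = i ↔ i = True
In Strong Kleene logic: φ → χ = True → i = i  [¬True ∨ i]
¬(φ → χ) = ¬i = i
φ → ¬(φ → χ) = True → i = i
¬(φ → ¬(φ → χ)) = ¬i = i
χ ∧ φ = i ∧ True = i
¬(φ → ¬(φ → χ)) ↔ (χ ∧ φ) = i ↔ i = i
They differ because Łukasiewicz three-valued logic Ł3 and Strong Kleene logic treat i differently under implication.

True; i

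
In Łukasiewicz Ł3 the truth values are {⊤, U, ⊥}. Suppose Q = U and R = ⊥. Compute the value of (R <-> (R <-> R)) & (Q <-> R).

R <-> R = ⊥ <-> ⊥ = ⊤
R <-> (R <-> R) = ⊥ <-> ⊤ = ⊥
Q <-> R = U <-> ⊥ = U  [1 − |½−0|]
(R <-> (R <-> R)) & (Q <-> R) = ⊥ & U = ⊥

⊥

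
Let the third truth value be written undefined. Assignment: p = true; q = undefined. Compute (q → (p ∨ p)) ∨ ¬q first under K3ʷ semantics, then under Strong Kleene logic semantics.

In K3ʷ: p ∨ p = true ∨ true = true
q → (p ∨ p) = undefined → true = undefined  [any arg is the third value ⇒ result is the third value]
¬q = ¬undefined = undefined
(q → (p ∨ p)) ∨ ¬q = undefined ∨ undefined = undefined
In Strong Kleene logic: p ∨ p = true ∨ true = true
q → (p ∨ p) = undefined → true = true
¬q = ¬undefined = undefined
(q → (p ∨ p)) ∨ ¬q = true ∨ undefined = true
They differ because K3ʷ and Strong Kleene logic treat undefined differently under the binary connectives.

undefined; true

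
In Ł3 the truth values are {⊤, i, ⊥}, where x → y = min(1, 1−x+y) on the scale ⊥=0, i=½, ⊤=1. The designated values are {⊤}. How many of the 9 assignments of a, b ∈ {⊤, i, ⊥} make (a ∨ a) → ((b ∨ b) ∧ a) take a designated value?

Of the 9 assignments, 6 give a value in {⊤}.

6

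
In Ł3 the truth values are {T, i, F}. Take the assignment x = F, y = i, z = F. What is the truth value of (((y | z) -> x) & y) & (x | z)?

y | z = i | F = i
(y | z) -> x = i -> F = i
((y | z) -> x) & y = i & i = i
x | z = F | F = F
(((y | z) -> x) & y) & (x | z) = i & F = F

F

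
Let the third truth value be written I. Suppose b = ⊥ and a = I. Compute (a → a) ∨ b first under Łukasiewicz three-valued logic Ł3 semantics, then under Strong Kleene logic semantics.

⊤; I

In Łukasiewicz three-valued logic Ł3: a → a = I → I = ⊤  [min(1, 1−½+½)]
(a → a) ∨ b = ⊤ ∨ ⊥ = ⊤
In Strong Kleene logic: a → a = I → I = I
(a → a) ∨ b = I ∨ ⊥ = I
They differ because Łukasiewicz three-valued logic Ł3 and Strong Kleene logic treat I differently under implication.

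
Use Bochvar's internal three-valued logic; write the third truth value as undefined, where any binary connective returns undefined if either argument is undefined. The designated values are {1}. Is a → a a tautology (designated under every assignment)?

No

Countermodel: a=undefined gives undefined, which is not designated.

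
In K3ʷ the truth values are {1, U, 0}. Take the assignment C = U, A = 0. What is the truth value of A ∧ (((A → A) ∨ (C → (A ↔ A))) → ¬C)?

A → A = 0 → 0 = 1
A ↔ A = 0 ↔ 0 = 1
C → (A ↔ A) = U → 1 = U  [any arg is the third value ⇒ result is the third value]
(A → A) ∨ (C → (A ↔ A)) = 1 ∨ U = U
¬C = ¬U = U
((A → A) ∨ (C → (A ↔ A))) → ¬C = U → U = U
A ∧ (((A → A) ∨ (C → (A ↔ A))) → ¬C) = 0 ∧ U = U

U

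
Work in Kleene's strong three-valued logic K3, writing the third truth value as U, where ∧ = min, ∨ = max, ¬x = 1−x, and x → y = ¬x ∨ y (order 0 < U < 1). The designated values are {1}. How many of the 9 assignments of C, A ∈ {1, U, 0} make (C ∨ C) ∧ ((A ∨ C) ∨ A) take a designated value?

3

Designated under: (C=1, A=1); (C=1, A=U); (C=1, A=0).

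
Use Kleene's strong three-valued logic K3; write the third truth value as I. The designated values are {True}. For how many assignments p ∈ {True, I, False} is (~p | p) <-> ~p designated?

p=True: False ·
p=I: I ·
p=False: True ✓

1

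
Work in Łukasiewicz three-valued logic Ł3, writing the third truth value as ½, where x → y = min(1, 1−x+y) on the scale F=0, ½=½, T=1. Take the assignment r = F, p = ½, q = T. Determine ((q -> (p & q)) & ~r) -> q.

p & q = ½ & T = ½
q -> (p & q) = T -> ½ = ½  [min(1, 1−1+½)]
~r = ~F = T
(q -> (p & q)) & ~r = ½ & T = ½
((q -> (p & q)) & ~r) -> q = ½ -> T = T

T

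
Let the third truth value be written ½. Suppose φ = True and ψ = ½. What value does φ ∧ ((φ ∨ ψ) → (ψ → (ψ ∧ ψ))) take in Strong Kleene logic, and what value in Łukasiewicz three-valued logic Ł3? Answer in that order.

In Strong Kleene logic: φ ∨ ψ = True ∨ ½ = True
ψ ∧ ψ = ½ ∧ ½ = ½
ψ → (ψ ∧ ψ) = ½ → ½ = ½
(φ ∨ ψ) → (ψ → (ψ ∧ ψ)) = True → ½ = ½
φ ∧ ((φ ∨ ψ) → (ψ → (ψ ∧ ψ))) = True ∧ ½ = ½
In Łukasiewicz three-valued logic Ł3: φ ∨ ψ = True ∨ ½ = True
ψ ∧ ψ = ½ ∧ ½ = ½
ψ → (ψ ∧ ψ) = ½ → ½ = True
(φ ∨ ψ) → (ψ → (ψ ∧ ψ)) = True → True = True
φ ∧ ((φ ∨ ψ) → (ψ → (ψ ∧ ψ))) = True ∧ True = True
They differ because Strong Kleene logic and Łukasiewicz three-valued logic Ł3 treat ½ differently under implication.

½; True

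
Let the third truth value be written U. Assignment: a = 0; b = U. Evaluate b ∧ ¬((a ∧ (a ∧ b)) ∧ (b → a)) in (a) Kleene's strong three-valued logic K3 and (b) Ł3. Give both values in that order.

In Kleene's strong three-valued logic K3: a ∧ b = 0 ∧ U = 0
a ∧ (a ∧ b) = 0 ∧ 0 = 0
b → a = U → 0 = U  [¬U ∨ 0]
(a ∧ (a ∧ b)) ∧ (b → a) = 0 ∧ U = 0
¬((a ∧ (a ∧ b)) ∧ (b → a)) = ¬0 = 1
b ∧ ¬((a ∧ (a ∧ b)) ∧ (b → a)) = U ∧ 1 = U
In Ł3: a ∧ b = 0 ∧ U = 0
a ∧ (a ∧ b) = 0 ∧ 0 = 0
b → a = U → 0 = U  [min(1, 1−½+0)]
(a ∧ (a ∧ b)) ∧ (b → a) = 0 ∧ U = 0
¬((a ∧ (a ∧ b)) ∧ (b → a)) = ¬0 = 1
b ∧ ¬((a ∧ (a ∧ b)) ∧ (b → a)) = U ∧ 1 = U

U; U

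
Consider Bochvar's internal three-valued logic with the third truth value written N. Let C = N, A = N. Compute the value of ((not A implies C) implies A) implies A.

N

not A = not N = N
not A implies C = N implies N = N  [any arg is the third value ⇒ result is the third value]
(not A implies C) implies A = N implies N = N
((not A implies C) implies A) implies A = N implies N = N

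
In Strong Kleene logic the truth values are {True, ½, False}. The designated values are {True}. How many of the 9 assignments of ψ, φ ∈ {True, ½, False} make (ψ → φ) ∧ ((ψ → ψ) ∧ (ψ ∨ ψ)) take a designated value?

Designated under: (ψ=True, φ=True).

1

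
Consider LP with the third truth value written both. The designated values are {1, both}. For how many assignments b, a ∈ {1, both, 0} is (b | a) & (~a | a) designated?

8

Of the 9 assignments, 8 give a value in {1, both}.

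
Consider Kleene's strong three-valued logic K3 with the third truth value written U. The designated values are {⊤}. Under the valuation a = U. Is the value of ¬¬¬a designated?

¬a = ¬U = U
¬¬a = ¬U = U
¬¬¬a = ¬U = U
U ∉ {⊤}.

No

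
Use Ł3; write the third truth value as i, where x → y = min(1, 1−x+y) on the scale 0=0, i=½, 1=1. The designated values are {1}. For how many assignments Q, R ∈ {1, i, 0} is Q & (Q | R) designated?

3

Designated under: (Q=1, R=1); (Q=1, R=i); (Q=1, R=0).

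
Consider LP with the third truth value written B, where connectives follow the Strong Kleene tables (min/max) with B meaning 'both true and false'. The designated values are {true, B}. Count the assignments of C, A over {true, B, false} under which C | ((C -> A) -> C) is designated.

Of the 9 assignments, 6 give a value in {true, B}.

6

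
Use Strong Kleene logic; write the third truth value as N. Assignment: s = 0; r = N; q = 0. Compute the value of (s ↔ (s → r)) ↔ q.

1

s → r = 0 → N = 1  [¬0 ∨ N]
s ↔ (s → r) = 0 ↔ 1 = 0
(s ↔ (s → r)) ↔ q = 0 ↔ 0 = 1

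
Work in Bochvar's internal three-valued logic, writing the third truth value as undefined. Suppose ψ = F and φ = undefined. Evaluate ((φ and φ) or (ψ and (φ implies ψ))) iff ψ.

undefined

φ and φ = undefined and undefined = undefined
φ implies ψ = undefined implies F = undefined  [any arg is the third value ⇒ result is the third value]
ψ and (φ implies ψ) = F and undefined = undefined
(φ and φ) or (ψ and (φ implies ψ)) = undefined or undefined = undefined
((φ and φ) or (ψ and (φ implies ψ))) iff ψ = undefined iff F = undefined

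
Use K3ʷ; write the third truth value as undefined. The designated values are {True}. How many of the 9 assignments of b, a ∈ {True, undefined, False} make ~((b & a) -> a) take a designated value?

Of the 9 assignments, 0 give a value in {True}.

0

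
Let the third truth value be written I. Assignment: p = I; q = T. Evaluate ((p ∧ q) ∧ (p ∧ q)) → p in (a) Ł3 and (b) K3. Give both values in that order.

In Ł3: p ∧ q = I ∧ T = I
p ∧ q = I ∧ T = I
(p ∧ q) ∧ (p ∧ q) = I ∧ I = I
((p ∧ q) ∧ (p ∧ q)) → p = I → I = T  [min(1, 1−½+½)]
In K3: p ∧ q = I ∧ T = I
p ∧ q = I ∧ T = I
(p ∧ q) ∧ (p ∧ q) = I ∧ I = I
((p ∧ q) ∧ (p ∧ q)) → p = I → I = I  [¬I ∨ I]
They differ because Ł3 and K3 treat I differently under implication.

T; I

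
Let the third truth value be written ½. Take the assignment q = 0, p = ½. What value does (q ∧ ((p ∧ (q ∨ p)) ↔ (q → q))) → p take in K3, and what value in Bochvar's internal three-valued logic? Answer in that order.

1; ½

In K3: q ∨ p = 0 ∨ ½ = ½
p ∧ (q ∨ p) = ½ ∧ ½ = ½
q → q = 0 → 0 = 1
(p ∧ (q ∨ p)) ↔ (q → q) = ½ ↔ 1 = ½
q ∧ ((p ∧ (q ∨ p)) ↔ (q → q)) = 0 ∧ ½ = 0
(q ∧ ((p ∧ (q ∨ p)) ↔ (q → q))) → p = 0 → ½ = 1  [¬0 ∨ ½]
In Bochvar's internal three-valued logic: q ∨ p = 0 ∨ ½ = ½
p ∧ (q ∨ p) = ½ ∧ ½ = ½
q → q = 0 → 0 = 1
(p ∧ (q ∨ p)) ↔ (q → q) = ½ ↔ 1 = ½
q ∧ ((p ∧ (q ∨ p)) ↔ (q → q)) = 0 ∧ ½ = ½
(q ∧ ((p ∧ (q ∨ p)) ↔ (q → q))) → p = ½ → ½ = ½
They differ because K3 and Bochvar's internal three-valued logic treat ½ differently under the binary connectives.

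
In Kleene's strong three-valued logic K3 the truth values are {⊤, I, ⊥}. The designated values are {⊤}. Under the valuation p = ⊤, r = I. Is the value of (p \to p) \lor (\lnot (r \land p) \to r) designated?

Yes

p \to p = ⊤ \to ⊤ = ⊤
r \land p = I \land ⊤ = I
\lnot (r \land p) = \lnot I = I
\lnot (r \land p) \to r = I \to I = I  [\lnot I \lor I]
(p \to p) \lor (\lnot (r \land p) \to r) = ⊤ \lor I = ⊤
⊤ ∈ {⊤}.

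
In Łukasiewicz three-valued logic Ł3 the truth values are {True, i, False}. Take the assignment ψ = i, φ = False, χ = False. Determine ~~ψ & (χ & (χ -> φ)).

False

~ψ = ~i = i
~~ψ = ~i = i
χ -> φ = False -> False = True
χ & (χ -> φ) = False & True = False
~~ψ & (χ & (χ -> φ)) = i & False = False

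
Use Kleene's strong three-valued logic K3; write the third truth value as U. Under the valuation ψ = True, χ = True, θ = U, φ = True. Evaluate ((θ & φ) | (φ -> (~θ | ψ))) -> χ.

True

θ & φ = U & True = U
~θ = ~U = U
~θ | ψ = U | True = True
φ -> (~θ | ψ) = True -> True = True
(θ & φ) | (φ -> (~θ | ψ)) = U | True = True
((θ & φ) | (φ -> (~θ | ψ))) -> χ = True -> True = True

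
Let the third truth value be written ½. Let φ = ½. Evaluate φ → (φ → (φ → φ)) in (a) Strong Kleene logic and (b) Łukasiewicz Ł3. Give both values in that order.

½; 1

In Strong Kleene logic: φ → φ = ½ → ½ = ½
φ → (φ → φ) = ½ → ½ = ½
φ → (φ → (φ → φ)) = ½ → ½ = ½
In Łukasiewicz Ł3: φ → φ = ½ → ½ = 1  [min(1, 1−½+½)]
φ → (φ → φ) = ½ → 1 = 1
φ → (φ → (φ → φ)) = ½ → 1 = 1
They differ because Strong Kleene logic and Łukasiewicz Ł3 treat ½ differently under implication.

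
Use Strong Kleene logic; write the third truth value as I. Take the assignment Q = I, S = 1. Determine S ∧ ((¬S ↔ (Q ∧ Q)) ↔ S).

I

¬S = ¬1 = 0
Q ∧ Q = I ∧ I = I
¬S ↔ (Q ∧ Q) = 0 ↔ I = I
(¬S ↔ (Q ∧ Q)) ↔ S = I ↔ 1 = I
S ∧ ((¬S ↔ (Q ∧ Q)) ↔ S) = 1 ∧ I = I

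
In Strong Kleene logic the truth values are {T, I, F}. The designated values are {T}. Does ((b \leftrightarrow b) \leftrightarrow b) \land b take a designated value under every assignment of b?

Countermodel: b=I gives I, which is not designated.

No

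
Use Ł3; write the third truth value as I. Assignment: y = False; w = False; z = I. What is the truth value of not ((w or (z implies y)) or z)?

I

z implies y = I implies False = I  [min(1, 1−½+0)]
w or (z implies y) = False or I = I
(w or (z implies y)) or z = I or I = I
not ((w or (z implies y)) or z) = not I = I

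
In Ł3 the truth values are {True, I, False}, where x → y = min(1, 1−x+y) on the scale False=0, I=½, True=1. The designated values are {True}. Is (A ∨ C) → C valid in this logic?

No

Countermodel: A=True, C=I gives I, which is not designated.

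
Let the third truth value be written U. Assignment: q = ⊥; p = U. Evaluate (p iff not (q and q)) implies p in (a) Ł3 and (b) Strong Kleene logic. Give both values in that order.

In Ł3: q and q = ⊥ and ⊥ = ⊥
not (q and q) = not ⊥ = ⊤
p iff not (q and q) = U iff ⊤ = U
(p iff not (q and q)) implies p = U implies U = ⊤
In Strong Kleene logic: q and q = ⊥ and ⊥ = ⊥
not (q and q) = not ⊥ = ⊤
p iff not (q and q) = U iff ⊤ = U
(p iff not (q and q)) implies p = U implies U = U
They differ because Ł3 and Strong Kleene logic treat U differently under implication.

⊤; U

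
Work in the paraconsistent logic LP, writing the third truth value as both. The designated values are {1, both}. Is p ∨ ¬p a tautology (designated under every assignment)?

Every assignment of p over {1, both, 0} gives a value in {1, both}.
In particular, with p=both: p ∨ ¬p = both.

Yes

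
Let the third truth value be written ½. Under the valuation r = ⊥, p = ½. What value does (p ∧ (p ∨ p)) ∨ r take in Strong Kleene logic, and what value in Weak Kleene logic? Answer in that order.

In Strong Kleene logic: p ∨ p = ½ ∨ ½ = ½
p ∧ (p ∨ p) = ½ ∧ ½ = ½
(p ∧ (p ∨ p)) ∨ r = ½ ∨ ⊥ = ½
In Weak Kleene logic: p ∨ p = ½ ∨ ½ = ½
p ∧ (p ∨ p) = ½ ∧ ½ = ½
(p ∧ (p ∨ p)) ∨ r = ½ ∨ ⊥ = ½

½; ½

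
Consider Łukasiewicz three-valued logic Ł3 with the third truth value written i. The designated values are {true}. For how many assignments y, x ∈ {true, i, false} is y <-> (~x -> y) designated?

Of the 9 assignments, 5 give a value in {true}.

5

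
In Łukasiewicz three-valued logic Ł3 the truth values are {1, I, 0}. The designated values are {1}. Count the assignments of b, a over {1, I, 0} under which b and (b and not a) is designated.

Designated under: (b=1, a=0).

1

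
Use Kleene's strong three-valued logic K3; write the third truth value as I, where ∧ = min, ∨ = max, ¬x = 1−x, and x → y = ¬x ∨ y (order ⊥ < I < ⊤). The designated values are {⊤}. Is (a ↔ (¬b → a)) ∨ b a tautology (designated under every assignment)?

No

Countermodel: a=I, b=I gives I, which is not designated.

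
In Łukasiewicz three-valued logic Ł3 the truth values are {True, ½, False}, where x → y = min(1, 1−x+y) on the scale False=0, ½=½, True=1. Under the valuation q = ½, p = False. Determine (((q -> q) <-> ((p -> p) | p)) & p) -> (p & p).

q -> q = ½ -> ½ = True
p -> p = False -> False = True
(p -> p) | p = True | False = True
(q -> q) <-> ((p -> p) | p) = True <-> True = True
((q -> q) <-> ((p -> p) | p)) & p = True & False = False
p & p = False & False = False
(((q -> q) <-> ((p -> p) | p)) & p) -> (p & p) = False -> False = True

True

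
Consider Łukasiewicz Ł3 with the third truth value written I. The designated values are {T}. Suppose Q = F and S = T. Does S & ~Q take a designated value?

~Q = ~F = T
S & ~Q = T & T = T
T ∈ {T}.

Yes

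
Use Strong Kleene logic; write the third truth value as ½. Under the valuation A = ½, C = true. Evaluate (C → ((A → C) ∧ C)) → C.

true

A → C = ½ → true = true  [¬½ ∨ true]
(A → C) ∧ C = true ∧ true = true
C → ((A → C) ∧ C) = true → true = true
(C → ((A → C) ∧ C)) → C = true → true = true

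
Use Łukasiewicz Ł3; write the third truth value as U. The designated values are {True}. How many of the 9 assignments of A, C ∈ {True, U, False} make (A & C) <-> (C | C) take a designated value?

Of the 9 assignments, 6 give a value in {True}.

6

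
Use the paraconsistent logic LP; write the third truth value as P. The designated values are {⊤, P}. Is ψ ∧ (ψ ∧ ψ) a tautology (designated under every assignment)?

Countermodel: ψ=⊥ gives ⊥, which is not designated.

No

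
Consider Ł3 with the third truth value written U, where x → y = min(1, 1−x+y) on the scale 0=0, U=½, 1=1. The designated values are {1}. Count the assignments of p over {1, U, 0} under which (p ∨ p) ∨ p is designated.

1

p=1: 1 ✓
p=U: U ·
p=0: 0 ·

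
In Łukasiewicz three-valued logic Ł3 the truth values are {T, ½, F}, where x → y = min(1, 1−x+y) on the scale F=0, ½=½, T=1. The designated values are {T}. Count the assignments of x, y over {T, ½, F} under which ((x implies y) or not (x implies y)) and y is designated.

Designated under: (x=T, y=T); (x=½, y=T); (x=F, y=T).

3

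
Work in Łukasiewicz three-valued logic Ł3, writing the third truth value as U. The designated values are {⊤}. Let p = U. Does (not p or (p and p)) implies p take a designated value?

Yes

not p = not U = U
p and p = U and U = U
not p or (p and p) = U or U = U
(not p or (p and p)) implies p = U implies U = ⊤  [min(1, 1−½+½)]
⊤ ∈ {⊤}.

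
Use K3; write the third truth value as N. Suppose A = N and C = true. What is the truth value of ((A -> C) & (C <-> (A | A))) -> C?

A -> C = N -> true = true  [~N | true]
A | A = N | N = N
C <-> (A | A) = true <-> N = N
(A -> C) & (C <-> (A | A)) = true & N = N
((A -> C) & (C <-> (A | A))) -> C = N -> true = true

true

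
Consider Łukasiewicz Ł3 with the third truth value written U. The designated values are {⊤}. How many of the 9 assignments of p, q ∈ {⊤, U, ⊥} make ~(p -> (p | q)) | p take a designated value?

3

Designated under: (p=⊤, q=⊤); (p=⊤, q=U); (p=⊤, q=⊥).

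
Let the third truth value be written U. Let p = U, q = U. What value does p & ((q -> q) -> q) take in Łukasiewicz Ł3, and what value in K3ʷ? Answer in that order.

U; U

In Łukasiewicz Ł3: q -> q = U -> U = 1  [min(1, 1−½+½)]
(q -> q) -> q = 1 -> U = U
p & ((q -> q) -> q) = U & U = U
In K3ʷ: q -> q = U -> U = U
(q -> q) -> q = U -> U = U
p & ((q -> q) -> q) = U & U = U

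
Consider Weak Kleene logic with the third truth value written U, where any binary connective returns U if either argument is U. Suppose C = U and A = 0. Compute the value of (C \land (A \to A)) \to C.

U

A \to A = 0 \to 0 = 1
C \land (A \to A) = U \land 1 = U
(C \land (A \to A)) \to C = U \to U = U  [any arg is the third value ⇒ result is the third value]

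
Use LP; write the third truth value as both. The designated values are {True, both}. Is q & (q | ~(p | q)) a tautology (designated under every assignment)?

No

Countermodel: q=False, p=True gives False, which is not designated.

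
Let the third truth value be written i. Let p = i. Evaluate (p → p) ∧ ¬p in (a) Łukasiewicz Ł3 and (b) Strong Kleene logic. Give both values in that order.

i; i

In Łukasiewicz Ł3: p → p = i → i = ⊤  [min(1, 1−½+½)]
¬p = ¬i = i
(p → p) ∧ ¬p = ⊤ ∧ i = i
In Strong Kleene logic: p → p = i → i = i  [¬i ∨ i]
¬p = ¬i = i
(p → p) ∧ ¬p = i ∧ i = i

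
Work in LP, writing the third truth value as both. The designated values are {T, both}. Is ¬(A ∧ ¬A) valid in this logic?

Yes

Every assignment of A over {T, both, F} gives a value in {T, both}.
In particular, with A=both: ¬(A ∧ ¬A) = both.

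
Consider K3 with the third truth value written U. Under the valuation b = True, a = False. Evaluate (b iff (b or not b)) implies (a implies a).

not b = not True = False
b or not b = True or False = True
b iff (b or not b) = True iff True = True
a implies a = False implies False = True
(b iff (b or not b)) implies (a implies a) = True implies True = True

True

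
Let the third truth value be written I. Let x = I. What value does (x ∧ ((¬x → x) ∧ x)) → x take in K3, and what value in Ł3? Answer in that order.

I; ⊤

In K3: ¬x = ¬I = I
¬x → x = I → I = I
(¬x → x) ∧ x = I ∧ I = I
x ∧ ((¬x → x) ∧ x) = I ∧ I = I
(x ∧ ((¬x → x) ∧ x)) → x = I → I = I
In Ł3: ¬x = ¬I = I
¬x → x = I → I = ⊤  [min(1, 1−½+½)]
(¬x → x) ∧ x = ⊤ ∧ I = I
x ∧ ((¬x → x) ∧ x) = I ∧ I = I
(x ∧ ((¬x → x) ∧ x)) → x = I → I = ⊤
They differ because K3 and Ł3 treat I differently under implication.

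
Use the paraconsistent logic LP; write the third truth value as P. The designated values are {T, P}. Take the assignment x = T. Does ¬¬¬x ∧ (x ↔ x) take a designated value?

No

¬x = ¬T = F
¬¬x = ¬F = T
¬¬¬x = ¬T = F
x ↔ x = T ↔ T = T
¬¬¬x ∧ (x ↔ x) = F ∧ T = F
F ∉ {T, P}.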